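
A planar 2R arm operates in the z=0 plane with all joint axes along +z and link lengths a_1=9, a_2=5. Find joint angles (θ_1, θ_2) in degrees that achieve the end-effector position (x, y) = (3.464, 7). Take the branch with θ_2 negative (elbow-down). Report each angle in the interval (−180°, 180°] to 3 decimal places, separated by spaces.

97.342 -120.001

cos θ_2 = (60.9993−9²−5²)/(2·9·5) = -0.5000; θ_2 = -120.0005° (elbow-down)
β = atan2(7.0000,3.4640) = 63.6712°; ψ = atan2(-4.3301,6.5000) = -33.6705°
θ_1 = β − ψ = 97.3417°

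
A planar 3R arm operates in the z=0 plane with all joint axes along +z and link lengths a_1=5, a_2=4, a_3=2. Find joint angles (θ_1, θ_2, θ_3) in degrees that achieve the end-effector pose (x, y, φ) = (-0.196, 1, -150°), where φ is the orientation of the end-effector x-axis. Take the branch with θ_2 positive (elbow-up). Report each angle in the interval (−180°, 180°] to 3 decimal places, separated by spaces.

wrist centre = target − a_3·(cos φ, sin φ) = (1.5361, 2.0000)
cos θ_2 = (6.3595−5²−4²)/(2·5·4) = -0.8660; θ_2 = 149.9987° (elbow-up)
β = atan2(2.0000,1.5361) = 52.4748°; ψ = atan2(2.0001,1.5359) = 52.4778°
θ_1 = β − ψ = -0.0030°
θ_3 = φ − θ_1 − θ_2 = 60.0044° (wrapped to (-180°,180°])

-0.003 149.999 60.004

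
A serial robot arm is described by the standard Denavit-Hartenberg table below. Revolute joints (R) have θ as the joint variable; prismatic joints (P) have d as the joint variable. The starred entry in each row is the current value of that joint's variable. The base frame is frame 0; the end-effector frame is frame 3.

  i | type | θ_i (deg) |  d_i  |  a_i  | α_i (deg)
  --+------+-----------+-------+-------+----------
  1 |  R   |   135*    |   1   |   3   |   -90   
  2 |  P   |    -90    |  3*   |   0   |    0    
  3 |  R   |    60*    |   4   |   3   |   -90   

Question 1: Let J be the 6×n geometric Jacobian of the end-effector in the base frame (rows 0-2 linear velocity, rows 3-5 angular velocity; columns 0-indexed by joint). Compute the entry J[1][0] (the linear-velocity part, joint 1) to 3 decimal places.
-8.908

axis z_0 = ẑ; lever o_n−o_0 = (-8.9082,-0.9913,2.5000)
cross product → J_v[:, 0] = (0.9913,-8.9082,0.0000)
J_ω[:, 0] = z_0
entry J[1][0] = -8.9082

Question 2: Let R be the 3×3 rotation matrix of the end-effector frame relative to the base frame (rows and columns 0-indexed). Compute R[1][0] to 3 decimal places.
0.612

End-effector x-axis (col 0 of R) = (-0.6124,0.6124,0.5000)
R[1][0] = 0.6124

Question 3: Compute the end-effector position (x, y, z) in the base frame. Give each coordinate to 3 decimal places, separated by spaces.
after link 1: o_1 = (-2.1213, 2.1213, 1.0000)
after link 2: o_2 = (-4.2426, 0.0000, 1.0000)
after link 3: o_3 = (-8.9082, -0.9913, 2.5000)

-8.908 -0.991 2.500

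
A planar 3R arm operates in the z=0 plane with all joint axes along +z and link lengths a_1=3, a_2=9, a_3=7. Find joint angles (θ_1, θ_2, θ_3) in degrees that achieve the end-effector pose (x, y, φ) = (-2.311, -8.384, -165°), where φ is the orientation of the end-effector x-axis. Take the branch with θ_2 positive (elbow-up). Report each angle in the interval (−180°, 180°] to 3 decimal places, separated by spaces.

-156.787 119.998 -128.211

wrist centre = target − a_3·(cos φ, sin φ) = (4.4505, -6.5723)
cos θ_2 = (63.0015−3²−9²)/(2·3·9) = -0.5000; θ_2 = 119.9982° (elbow-up)
β = atan2(-6.5723,4.4505) = -55.8957°; ψ = atan2(7.7944,-1.4998) = 100.8915°
θ_1 = β − ψ = -156.7872°
θ_3 = φ − θ_1 − θ_2 = -128.2110° (wrapped to (-180°,180°])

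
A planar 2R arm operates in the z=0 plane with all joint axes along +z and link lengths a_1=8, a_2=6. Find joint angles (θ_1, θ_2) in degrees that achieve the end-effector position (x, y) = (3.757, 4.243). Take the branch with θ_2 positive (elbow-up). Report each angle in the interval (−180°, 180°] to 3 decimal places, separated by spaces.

0.005 135.000

cos θ_2 = (32.1181−8²−6²)/(2·8·6) = -0.7071; θ_2 = 134.9997° (elbow-up)
β = atan2(4.2430,3.7570) = 48.4764°; ψ = atan2(4.2427,3.7574) = 48.4713°
θ_1 = β − ψ = 0.0051°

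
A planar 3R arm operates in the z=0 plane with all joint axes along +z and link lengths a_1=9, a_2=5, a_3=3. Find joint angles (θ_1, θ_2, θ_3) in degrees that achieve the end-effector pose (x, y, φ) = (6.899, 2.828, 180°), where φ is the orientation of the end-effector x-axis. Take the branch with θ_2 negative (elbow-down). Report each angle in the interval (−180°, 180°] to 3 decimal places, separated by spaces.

45.000 -90.008 -134.993

wrist centre = target − a_3·(cos φ, sin φ) = (9.8990, 2.8280)
cos θ_2 = (105.9878−9²−5²)/(2·9·5) = -0.0001; θ_2 = -90.0078° (elbow-down)
β = atan2(2.8280,9.8990) = 15.9439°; ψ = atan2(-5.0000,8.9993) = -29.0564°
θ_1 = β − ψ = 45.0003°
θ_3 = φ − θ_1 − θ_2 = -134.9925° (wrapped to (-180°,180°])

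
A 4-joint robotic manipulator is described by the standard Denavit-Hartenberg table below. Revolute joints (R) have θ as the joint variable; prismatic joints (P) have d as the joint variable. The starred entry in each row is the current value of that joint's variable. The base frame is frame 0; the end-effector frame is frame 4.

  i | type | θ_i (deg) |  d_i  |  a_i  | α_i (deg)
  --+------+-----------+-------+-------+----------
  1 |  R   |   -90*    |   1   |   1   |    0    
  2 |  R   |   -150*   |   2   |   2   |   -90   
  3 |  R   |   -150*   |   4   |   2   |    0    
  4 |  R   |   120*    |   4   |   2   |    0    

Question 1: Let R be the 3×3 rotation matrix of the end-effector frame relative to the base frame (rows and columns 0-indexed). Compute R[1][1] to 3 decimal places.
End-effector y-axis (col 1 of R) = (-0.2500,0.4330,-0.8660)
R[1][1] = 0.4330

0.433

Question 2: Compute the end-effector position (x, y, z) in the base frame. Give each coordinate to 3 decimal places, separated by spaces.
-7.928 -3.268 5.000

after link 1: o_1 = (0.0000, -1.0000, 1.0000)
after link 2: o_2 = (-1.0000, 0.7321, 3.0000)
after link 3: o_3 = (-3.5981, -2.7679, 4.0000)
after link 4: o_4 = (-7.9282, -3.2679, 5.0000)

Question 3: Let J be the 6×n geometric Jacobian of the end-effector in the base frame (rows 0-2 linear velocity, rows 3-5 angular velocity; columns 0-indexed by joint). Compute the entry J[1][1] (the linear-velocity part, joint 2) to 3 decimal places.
-7.928

axis z_1 = (0.0000,0.0000,1.0000); lever o_n−o_1 = (-7.9282,-2.2679,4.0000)
cross product → J_v[:, 1] = (2.2679,-7.9282,0.0000)
J_ω[:, 1] = z_1
entry J[1][1] = -7.9282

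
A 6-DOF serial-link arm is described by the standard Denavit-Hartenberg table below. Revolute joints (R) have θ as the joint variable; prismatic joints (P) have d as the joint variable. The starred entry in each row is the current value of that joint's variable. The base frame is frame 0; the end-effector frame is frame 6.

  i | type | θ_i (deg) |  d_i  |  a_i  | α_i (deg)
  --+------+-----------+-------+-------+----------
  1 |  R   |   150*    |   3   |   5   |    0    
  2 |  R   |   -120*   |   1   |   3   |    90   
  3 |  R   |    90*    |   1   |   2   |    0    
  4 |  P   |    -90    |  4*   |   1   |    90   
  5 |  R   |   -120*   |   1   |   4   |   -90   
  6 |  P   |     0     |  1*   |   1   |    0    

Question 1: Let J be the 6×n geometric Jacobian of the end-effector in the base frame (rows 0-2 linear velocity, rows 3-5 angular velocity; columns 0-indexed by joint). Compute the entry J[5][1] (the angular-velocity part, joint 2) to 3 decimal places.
axis z_1 = (0.0000,0.0000,1.0000); lever o_n−o_1 = (2.1340,1.0359,2.0000)
cross product → J_v[:, 1] = (-1.0359,2.1340,0.0000)
J_ω[:, 1] = z_1
entry J[5][1] = 1.0000

1.000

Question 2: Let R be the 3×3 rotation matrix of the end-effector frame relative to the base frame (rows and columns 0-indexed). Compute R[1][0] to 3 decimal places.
0.500

End-effector x-axis (col 0 of R) = (-0.8660,0.5000,-0.0000)
R[1][0] = 0.5000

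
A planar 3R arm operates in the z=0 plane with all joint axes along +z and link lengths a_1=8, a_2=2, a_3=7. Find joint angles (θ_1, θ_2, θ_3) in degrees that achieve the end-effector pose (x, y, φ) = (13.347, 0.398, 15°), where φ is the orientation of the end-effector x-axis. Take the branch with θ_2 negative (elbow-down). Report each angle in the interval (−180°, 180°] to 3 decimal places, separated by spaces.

wrist centre = target − a_3·(cos φ, sin φ) = (6.5855, -1.4137)
cos θ_2 = (45.3677−8²−2²)/(2·8·2) = -0.7073; θ_2 = -135.0124° (elbow-down)
β = atan2(-1.4137,6.5855) = -12.1160°; ψ = atan2(-1.4139,6.5855) = -12.1175°
θ_1 = β − ψ = 0.0015°
θ_3 = φ − θ_1 − θ_2 = 150.0108° (wrapped to (-180°,180°])

0.002 -135.012 150.011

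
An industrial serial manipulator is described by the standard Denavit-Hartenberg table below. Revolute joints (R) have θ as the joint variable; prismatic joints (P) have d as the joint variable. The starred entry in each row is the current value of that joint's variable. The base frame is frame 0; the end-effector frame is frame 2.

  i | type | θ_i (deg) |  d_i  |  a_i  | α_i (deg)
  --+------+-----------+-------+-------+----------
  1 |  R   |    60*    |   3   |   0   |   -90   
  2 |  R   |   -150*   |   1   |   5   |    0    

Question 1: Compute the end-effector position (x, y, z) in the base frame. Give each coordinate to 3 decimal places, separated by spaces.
after link 1: o_1 = (0.0000, 0.0000, 3.0000)
after link 2: o_2 = (-3.0311, -3.2500, 5.5000)

-3.031 -3.250 5.500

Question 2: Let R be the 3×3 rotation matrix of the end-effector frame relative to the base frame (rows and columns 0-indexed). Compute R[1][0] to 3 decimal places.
End-effector x-axis (col 0 of R) = (-0.4330,-0.7500,0.5000)
R[1][0] = -0.7500

-0.750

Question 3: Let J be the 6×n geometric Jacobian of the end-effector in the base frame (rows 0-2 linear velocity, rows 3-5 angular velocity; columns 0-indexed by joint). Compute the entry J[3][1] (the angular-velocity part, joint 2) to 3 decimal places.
axis z_1 = (-0.8660,0.5000,0.0000); lever o_n−o_1 = (-3.0311,-3.2500,2.5000)
cross product → J_v[:, 1] = (1.2500,2.1651,4.3301)
J_ω[:, 1] = z_1
entry J[3][1] = -0.8660

-0.866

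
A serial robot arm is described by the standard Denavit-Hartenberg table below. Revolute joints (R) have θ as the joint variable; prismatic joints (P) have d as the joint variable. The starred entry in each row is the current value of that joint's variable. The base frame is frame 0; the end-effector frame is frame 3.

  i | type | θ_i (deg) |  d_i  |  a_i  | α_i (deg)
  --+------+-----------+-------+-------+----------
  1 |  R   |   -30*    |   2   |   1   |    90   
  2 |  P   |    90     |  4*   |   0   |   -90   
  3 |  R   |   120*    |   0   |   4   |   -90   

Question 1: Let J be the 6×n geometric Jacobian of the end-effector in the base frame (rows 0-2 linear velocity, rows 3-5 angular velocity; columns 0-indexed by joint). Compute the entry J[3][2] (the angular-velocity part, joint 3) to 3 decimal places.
axis z_2 = (-0.8660,0.5000,0.0000); lever o_n−o_2 = (1.7321,3.0000,-2.0000)
cross product → J_v[:, 2] = (-1.0000,-1.7321,-3.4641)
J_ω[:, 2] = z_2
entry J[3][2] = -0.8660

-0.866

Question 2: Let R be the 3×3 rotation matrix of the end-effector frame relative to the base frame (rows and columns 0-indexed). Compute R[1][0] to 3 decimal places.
0.750

End-effector x-axis (col 0 of R) = (0.4330,0.7500,-0.5000)
R[1][0] = 0.7500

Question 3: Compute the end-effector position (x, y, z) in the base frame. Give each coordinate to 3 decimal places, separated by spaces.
after link 1: o_1 = (0.8660, -0.5000, 2.0000)
after link 2: o_2 = (-1.1340, -3.9641, 2.0000)
after link 3: o_3 = (0.5981, -0.9641, 0.0000)

0.598 -0.964 0.000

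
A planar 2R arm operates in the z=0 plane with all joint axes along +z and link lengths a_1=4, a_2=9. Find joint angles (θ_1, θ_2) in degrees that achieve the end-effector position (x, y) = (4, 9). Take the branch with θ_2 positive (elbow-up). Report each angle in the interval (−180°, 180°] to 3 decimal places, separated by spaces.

cos θ_2 = (97.0000−4²−9²)/(2·4·9) = 0.0000; θ_2 = 90.0000° (elbow-up)
β = atan2(9.0000,4.0000) = 66.0375°; ψ = atan2(9.0000,4.0000) = 66.0375°
θ_1 = β − ψ = 0.0000°

0.000 90.000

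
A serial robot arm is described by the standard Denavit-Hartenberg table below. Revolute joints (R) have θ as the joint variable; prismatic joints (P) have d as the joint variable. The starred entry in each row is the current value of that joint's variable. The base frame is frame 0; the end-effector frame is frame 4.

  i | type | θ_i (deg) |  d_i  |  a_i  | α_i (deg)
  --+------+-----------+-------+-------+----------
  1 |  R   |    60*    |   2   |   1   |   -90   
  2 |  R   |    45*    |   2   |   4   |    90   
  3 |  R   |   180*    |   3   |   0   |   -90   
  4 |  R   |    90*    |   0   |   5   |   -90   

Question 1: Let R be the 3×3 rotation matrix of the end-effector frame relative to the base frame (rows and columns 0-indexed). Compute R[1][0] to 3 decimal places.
End-effector x-axis (col 0 of R) = (-0.3536,-0.6124,-0.7071)
R[1][0] = -0.6124

-0.612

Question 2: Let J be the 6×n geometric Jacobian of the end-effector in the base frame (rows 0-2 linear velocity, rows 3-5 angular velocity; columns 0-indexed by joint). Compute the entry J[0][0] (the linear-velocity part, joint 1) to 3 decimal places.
axis z_0 = ẑ; lever o_n−o_0 = (-0.5249,3.0908,-2.2426)
cross product → J_v[:, 0] = (-3.0908,-0.5249,0.0000)
J_ω[:, 0] = z_0
entry J[0][0] = -3.0908

-3.091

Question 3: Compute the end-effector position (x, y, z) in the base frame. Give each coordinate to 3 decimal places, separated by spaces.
after link 1: o_1 = (0.5000, 0.8660, 2.0000)
after link 2: o_2 = (0.1822, 4.3155, -0.8284)
after link 3: o_3 = (1.2428, 6.1526, 1.2929)
after link 4: o_4 = (-0.5249, 3.0908, -2.2426)

-0.525 3.091 -2.243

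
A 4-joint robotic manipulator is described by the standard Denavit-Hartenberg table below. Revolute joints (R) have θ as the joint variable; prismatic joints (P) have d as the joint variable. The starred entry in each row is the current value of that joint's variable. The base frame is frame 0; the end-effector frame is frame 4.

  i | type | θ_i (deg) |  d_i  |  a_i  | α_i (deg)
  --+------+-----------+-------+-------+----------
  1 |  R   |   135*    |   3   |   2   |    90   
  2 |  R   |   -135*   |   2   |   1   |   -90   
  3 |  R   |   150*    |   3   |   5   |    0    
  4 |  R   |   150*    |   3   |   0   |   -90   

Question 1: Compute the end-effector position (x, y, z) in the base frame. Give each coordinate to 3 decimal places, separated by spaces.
after link 1: o_1 = (-1.4142, 1.4142, 3.0000)
after link 2: o_2 = (0.5000, 2.3284, 2.2929)
after link 3: o_3 = (-4.9328, 4.2257, 3.2334)
after link 4: o_4 = (-6.4328, 5.7257, 1.1121)

-6.433 5.726 1.112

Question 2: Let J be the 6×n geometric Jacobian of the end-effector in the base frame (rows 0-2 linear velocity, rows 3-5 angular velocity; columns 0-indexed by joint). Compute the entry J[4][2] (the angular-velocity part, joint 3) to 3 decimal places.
axis z_2 = (-0.5000,0.5000,-0.7071); lever o_n−o_2 = (-6.9328,3.3973,-1.1808)
cross product → J_v[:, 2] = (1.8119,4.3119,1.7678)
J_ω[:, 2] = z_2
entry J[4][2] = 0.5000

0.500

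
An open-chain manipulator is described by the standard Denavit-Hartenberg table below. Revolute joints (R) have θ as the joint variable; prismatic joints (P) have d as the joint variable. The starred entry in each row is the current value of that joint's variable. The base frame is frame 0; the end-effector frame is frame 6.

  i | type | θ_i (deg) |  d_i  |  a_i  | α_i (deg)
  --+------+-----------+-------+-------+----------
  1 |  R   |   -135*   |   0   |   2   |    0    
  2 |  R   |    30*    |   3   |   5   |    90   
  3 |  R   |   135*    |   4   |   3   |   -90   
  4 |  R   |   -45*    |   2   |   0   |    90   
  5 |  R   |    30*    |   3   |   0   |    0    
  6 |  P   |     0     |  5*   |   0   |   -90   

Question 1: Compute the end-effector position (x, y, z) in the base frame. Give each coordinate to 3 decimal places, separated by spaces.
-12.156 -4.193 -0.293

after link 1: o_1 = (-1.4142, -1.4142, 0.0000)
after link 2: o_2 = (-2.7083, -6.2438, 3.0000)
after link 3: o_3 = (-6.0230, -3.1595, 5.1213)
after link 4: o_4 = (-5.6569, -1.7935, 3.7071)
after link 5: o_5 = (-8.0942, -2.6934, 2.2071)
after link 6: o_6 = (-12.1563, -4.1931, -0.2929)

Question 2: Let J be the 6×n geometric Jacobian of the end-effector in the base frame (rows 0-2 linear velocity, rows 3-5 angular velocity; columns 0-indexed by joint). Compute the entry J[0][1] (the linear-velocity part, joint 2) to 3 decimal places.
2.779

axis z_1 = (0.0000,0.0000,1.0000); lever o_n−o_1 = (-10.7421,-2.7789,-0.2929)
cross product → J_v[:, 1] = (2.7789,-10.7421,0.0000)
J_ω[:, 1] = z_1
entry J[0][1] = 2.7789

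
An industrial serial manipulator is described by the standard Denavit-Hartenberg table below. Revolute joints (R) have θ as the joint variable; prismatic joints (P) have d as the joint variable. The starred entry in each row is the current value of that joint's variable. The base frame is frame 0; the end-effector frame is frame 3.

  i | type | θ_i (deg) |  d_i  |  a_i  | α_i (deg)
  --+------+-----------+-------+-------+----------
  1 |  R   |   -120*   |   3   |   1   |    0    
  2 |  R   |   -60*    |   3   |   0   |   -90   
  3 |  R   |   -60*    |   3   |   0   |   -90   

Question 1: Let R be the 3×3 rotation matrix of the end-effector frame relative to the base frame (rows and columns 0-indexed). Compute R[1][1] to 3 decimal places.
End-effector y-axis (col 1 of R) = (-0.0000,1.0000,-0.0000)
R[1][1] = 1.0000

1.000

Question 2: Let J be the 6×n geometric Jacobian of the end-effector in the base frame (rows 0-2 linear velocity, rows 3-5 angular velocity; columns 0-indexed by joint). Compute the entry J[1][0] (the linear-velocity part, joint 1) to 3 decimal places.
-0.500

axis z_0 = ẑ; lever o_n−o_0 = (-0.5000,-3.8660,6.0000)
cross product → J_v[:, 0] = (3.8660,-0.5000,0.0000)
J_ω[:, 0] = z_0
entry J[1][0] = -0.5000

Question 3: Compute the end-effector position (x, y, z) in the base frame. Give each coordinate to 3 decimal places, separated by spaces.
-0.500 -3.866 6.000

after link 1: o_1 = (-0.5000, -0.8660, 3.0000)
after link 2: o_2 = (-0.5000, -0.8660, 6.0000)
after link 3: o_3 = (-0.5000, -3.8660, 6.0000)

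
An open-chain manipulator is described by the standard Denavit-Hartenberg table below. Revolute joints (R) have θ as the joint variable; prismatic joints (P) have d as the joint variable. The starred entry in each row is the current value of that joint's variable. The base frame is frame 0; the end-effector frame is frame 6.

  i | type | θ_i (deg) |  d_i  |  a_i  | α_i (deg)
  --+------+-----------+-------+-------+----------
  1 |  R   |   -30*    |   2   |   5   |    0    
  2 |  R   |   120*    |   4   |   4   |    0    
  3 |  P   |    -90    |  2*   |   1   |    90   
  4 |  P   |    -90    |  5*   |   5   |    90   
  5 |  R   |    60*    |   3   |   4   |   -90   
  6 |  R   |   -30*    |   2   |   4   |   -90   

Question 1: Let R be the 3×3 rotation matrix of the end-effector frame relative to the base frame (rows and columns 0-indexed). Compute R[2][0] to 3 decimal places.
End-effector x-axis (col 0 of R) = (-0.5000,-0.7500,-0.4330)
R[2][0] = -0.4330

-0.433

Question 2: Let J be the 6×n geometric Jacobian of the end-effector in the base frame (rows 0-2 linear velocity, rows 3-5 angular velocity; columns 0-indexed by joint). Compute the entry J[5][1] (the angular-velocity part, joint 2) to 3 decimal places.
1.000

axis z_1 = (0.0000,0.0000,1.0000); lever o_n−o_1 = (-4.0000,-8.4641,-1.0000)
cross product → J_v[:, 1] = (8.4641,-4.0000,0.0000)
J_ω[:, 1] = z_1
entry J[5][1] = 1.0000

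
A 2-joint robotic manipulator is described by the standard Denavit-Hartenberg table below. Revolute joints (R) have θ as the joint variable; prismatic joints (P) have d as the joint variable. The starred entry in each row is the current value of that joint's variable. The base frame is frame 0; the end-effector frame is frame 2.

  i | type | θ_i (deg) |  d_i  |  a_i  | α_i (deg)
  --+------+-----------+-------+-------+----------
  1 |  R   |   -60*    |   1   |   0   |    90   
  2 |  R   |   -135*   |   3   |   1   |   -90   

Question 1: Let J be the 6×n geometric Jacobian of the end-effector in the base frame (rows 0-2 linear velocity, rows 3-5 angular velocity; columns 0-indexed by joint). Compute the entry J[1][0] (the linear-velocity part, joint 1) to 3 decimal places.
-2.952

axis z_0 = ẑ; lever o_n−o_0 = (-2.9516,-0.8876,0.2929)
cross product → J_v[:, 0] = (0.8876,-2.9516,0.0000)
J_ω[:, 0] = z_0
entry J[1][0] = -2.9516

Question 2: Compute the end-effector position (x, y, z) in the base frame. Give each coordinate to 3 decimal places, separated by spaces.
after link 1: o_1 = (0.0000, 0.0000, 1.0000)
after link 2: o_2 = (-2.9516, -0.8876, 0.2929)

-2.952 -0.888 0.293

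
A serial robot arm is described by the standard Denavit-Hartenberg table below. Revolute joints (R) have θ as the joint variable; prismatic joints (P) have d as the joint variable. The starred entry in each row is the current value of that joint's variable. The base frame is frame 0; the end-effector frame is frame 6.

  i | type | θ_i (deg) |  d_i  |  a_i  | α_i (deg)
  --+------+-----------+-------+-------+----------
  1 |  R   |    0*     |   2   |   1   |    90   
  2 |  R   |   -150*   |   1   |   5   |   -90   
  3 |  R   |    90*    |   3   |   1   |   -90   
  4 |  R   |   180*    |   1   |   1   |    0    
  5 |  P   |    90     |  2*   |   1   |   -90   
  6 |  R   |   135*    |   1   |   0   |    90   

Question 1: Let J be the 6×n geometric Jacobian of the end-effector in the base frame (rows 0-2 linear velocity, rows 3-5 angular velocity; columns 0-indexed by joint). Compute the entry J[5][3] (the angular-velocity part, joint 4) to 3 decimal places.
axis z_3 = (0.8660,0.0000,0.5000); lever o_n−o_3 = (3.0981,-0.0000,0.6340)
cross product → J_v[:, 3] = (0.0000,1.0000,-0.0000)
J_ω[:, 3] = z_3
entry J[5][3] = 0.5000

0.500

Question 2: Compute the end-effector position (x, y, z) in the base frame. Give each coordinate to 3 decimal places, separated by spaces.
1.268 -0.000 -2.464

after link 1: o_1 = (1.0000, 0.0000, 2.0000)
after link 2: o_2 = (-3.3301, -1.0000, -0.5000)
after link 3: o_3 = (-1.8301, -0.0000, -3.0981)
after link 4: o_4 = (-0.9641, -1.0000, -2.5981)
after link 5: o_5 = (1.2679, -1.0000, -2.4641)
after link 6: o_6 = (1.2679, -0.0000, -2.4641)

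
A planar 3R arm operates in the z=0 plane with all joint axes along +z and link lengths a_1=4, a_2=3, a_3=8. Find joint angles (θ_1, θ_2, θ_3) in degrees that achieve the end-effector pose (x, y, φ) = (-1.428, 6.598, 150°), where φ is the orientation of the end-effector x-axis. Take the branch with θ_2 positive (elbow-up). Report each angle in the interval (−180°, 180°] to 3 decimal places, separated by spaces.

0.001 59.995 90.004

wrist centre = target − a_3·(cos φ, sin φ) = (5.5002, 2.5980)
cos θ_2 = (37.0018−4²−3²)/(2·4·3) = 0.5001; θ_2 = 59.9949° (elbow-up)
β = atan2(2.5980,5.5002) = 25.2835°; ψ = atan2(2.5979,5.5002) = 25.2829°
θ_1 = β − ψ = 0.0006°
θ_3 = φ − θ_1 − θ_2 = 90.0045° (wrapped to (-180°,180°])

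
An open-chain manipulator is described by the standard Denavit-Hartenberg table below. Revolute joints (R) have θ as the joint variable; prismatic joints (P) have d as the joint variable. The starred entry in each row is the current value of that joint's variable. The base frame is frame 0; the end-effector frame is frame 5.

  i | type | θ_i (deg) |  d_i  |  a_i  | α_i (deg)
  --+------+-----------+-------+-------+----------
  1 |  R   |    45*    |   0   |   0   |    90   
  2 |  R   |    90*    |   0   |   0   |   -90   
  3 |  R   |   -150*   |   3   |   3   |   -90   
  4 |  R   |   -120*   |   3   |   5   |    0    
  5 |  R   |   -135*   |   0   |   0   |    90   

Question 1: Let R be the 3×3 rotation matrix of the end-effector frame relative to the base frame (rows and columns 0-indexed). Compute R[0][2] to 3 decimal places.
End-effector z-axis (col 2 of R) = (0.5245,-0.1585,-0.8365)
R[0][2] = 0.5245

0.525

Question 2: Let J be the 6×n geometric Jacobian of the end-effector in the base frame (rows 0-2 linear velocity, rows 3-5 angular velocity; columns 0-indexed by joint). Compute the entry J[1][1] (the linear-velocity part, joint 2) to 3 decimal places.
axis z_1 = (0.7071,-0.7071,0.0000); lever o_n−o_1 = (-3.1693,-7.1971,1.0670)
cross product → J_v[:, 1] = (-0.7545,-0.7545,-7.3301)
J_ω[:, 1] = z_1
entry J[1][1] = -0.7545

-0.754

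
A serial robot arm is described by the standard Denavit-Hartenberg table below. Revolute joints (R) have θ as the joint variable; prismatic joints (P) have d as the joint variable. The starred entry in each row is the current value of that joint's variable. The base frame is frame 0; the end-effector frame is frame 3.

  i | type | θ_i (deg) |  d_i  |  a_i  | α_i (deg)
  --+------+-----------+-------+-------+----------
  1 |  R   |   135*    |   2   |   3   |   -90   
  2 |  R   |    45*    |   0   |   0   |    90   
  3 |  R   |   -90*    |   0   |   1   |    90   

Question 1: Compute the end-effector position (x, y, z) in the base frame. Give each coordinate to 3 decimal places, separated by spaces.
after link 1: o_1 = (-2.1213, 2.1213, 2.0000)
after link 2: o_2 = (-2.1213, 2.1213, 2.0000)
after link 3: o_3 = (-1.4142, 2.8284, 2.0000)

-1.414 2.828 2.000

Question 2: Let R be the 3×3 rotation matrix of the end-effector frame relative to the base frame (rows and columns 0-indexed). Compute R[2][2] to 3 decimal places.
0.707

End-effector z-axis (col 2 of R) = (0.5000,-0.5000,0.7071)
R[2][2] = 0.7071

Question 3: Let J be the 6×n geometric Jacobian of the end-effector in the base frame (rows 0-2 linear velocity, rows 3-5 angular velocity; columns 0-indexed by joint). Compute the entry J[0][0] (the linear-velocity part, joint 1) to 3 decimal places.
-2.828

axis z_0 = ẑ; lever o_n−o_0 = (-1.4142,2.8284,2.0000)
cross product → J_v[:, 0] = (-2.8284,-1.4142,0.0000)
J_ω[:, 0] = z_0
entry J[0][0] = -2.8284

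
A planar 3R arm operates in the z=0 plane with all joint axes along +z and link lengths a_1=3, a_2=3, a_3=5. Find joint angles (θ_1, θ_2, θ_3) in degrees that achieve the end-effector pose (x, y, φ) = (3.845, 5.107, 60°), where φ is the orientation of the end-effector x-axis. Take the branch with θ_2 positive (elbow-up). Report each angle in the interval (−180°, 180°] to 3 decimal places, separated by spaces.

wrist centre = target − a_3·(cos φ, sin φ) = (1.3450, 0.7769)
cos θ_2 = (2.4126−3²−3²)/(2·3·3) = -0.8660; θ_2 = 149.9935° (elbow-up)
β = atan2(0.7769,1.3450) = 30.0108°; ψ = atan2(1.5003,0.4021) = 74.9968°
θ_1 = β − ψ = -44.9860°
θ_3 = φ − θ_1 − θ_2 = -45.0075° (wrapped to (-180°,180°])

-44.986 149.994 -45.008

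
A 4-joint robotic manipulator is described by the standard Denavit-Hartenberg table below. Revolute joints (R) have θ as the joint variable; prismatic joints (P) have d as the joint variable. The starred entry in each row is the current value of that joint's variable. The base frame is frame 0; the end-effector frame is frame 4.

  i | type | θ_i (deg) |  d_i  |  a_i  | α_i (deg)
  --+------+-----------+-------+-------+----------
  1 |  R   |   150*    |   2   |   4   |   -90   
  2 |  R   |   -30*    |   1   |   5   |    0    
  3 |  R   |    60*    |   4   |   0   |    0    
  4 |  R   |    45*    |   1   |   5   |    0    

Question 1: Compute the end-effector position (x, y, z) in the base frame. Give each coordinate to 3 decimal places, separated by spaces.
-11.335 -0.384 -0.330

after link 1: o_1 = (-3.4641, 2.0000, 2.0000)
after link 2: o_2 = (-7.7141, 3.2990, 4.5000)
after link 3: o_3 = (-9.7141, -0.1651, 4.5000)
after link 4: o_4 = (-11.3348, -0.3840, -0.3296)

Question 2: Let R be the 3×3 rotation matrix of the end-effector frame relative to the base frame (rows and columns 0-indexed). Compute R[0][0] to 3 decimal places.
End-effector x-axis (col 0 of R) = (-0.2241,0.1294,-0.9659)
R[0][0] = -0.2241

-0.224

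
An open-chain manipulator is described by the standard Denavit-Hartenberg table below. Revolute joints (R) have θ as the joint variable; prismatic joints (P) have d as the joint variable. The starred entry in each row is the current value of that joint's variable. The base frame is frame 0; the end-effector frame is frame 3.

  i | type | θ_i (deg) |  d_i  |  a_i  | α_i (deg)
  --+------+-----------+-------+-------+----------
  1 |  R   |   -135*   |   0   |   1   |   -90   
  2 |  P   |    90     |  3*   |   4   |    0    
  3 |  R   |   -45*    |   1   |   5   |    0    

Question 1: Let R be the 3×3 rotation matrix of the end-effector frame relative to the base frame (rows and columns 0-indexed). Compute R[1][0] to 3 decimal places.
End-effector x-axis (col 0 of R) = (-0.5000,-0.5000,-0.7071)
R[1][0] = -0.5000

-0.500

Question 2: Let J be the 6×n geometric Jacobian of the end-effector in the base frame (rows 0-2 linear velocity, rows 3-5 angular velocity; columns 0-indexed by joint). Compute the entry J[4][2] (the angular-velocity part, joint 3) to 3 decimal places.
axis z_2 = (0.7071,-0.7071,0.0000); lever o_n−o_2 = (-1.7929,-3.2071,-3.5355)
cross product → J_v[:, 2] = (2.5000,2.5000,-3.5355)
J_ω[:, 2] = z_2
entry J[4][2] = -0.7071

-0.707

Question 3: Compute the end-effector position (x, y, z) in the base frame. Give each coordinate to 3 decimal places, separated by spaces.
-0.379 -6.036 -7.536

after link 1: o_1 = (-0.7071, -0.7071, 0.0000)
after link 2: o_2 = (1.4142, -2.8284, -4.0000)
after link 3: o_3 = (-0.3787, -6.0355, -7.5355)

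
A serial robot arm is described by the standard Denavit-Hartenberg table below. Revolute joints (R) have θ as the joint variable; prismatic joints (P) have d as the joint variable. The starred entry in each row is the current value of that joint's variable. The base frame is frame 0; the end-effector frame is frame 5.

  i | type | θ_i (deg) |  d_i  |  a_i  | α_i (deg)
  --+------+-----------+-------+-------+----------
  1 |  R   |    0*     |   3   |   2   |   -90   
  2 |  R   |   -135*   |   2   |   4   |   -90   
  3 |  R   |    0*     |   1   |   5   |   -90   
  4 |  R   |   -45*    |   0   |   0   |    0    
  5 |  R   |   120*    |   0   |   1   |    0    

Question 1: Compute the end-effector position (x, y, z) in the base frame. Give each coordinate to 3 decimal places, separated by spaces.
-4.523 2.000 9.571

after link 1: o_1 = (2.0000, 0.0000, 3.0000)
after link 2: o_2 = (-0.8284, 2.0000, 5.8284)
after link 3: o_3 = (-3.6569, 2.0000, 10.0711)
after link 4: o_4 = (-3.6569, 2.0000, 10.0711)
after link 5: o_5 = (-4.5229, 2.0000, 9.5711)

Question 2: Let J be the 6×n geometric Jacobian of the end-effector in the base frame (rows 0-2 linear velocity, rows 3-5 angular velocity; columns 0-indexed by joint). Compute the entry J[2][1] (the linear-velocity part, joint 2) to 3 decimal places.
axis z_1 = (0.0000,1.0000,0.0000); lever o_n−o_1 = (-6.5229,2.0000,6.5711)
cross product → J_v[:, 1] = (6.5711,-0.0000,6.5229)
J_ω[:, 1] = z_1
entry J[2][1] = 6.5229

6.523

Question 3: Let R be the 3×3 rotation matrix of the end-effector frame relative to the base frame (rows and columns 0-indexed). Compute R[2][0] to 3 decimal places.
-0.500

End-effector x-axis (col 0 of R) = (-0.8660,-0.0000,-0.5000)
R[2][0] = -0.5000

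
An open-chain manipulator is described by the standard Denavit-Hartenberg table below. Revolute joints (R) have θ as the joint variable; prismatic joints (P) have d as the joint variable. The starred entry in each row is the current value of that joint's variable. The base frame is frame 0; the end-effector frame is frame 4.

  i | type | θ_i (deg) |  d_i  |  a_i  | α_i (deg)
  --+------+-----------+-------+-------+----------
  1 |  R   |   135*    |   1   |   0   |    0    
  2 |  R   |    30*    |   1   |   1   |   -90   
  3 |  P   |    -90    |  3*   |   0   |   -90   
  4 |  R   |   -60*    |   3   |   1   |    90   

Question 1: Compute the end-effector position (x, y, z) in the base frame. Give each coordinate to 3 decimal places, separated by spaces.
after link 1: o_1 = (0.0000, 0.0000, 1.0000)
after link 2: o_2 = (-0.9659, 0.2588, 2.0000)
after link 3: o_3 = (-1.7424, -2.6390, 2.0000)
after link 4: o_4 = (-4.8643, -2.6990, 2.5000)

-4.864 -2.699 2.500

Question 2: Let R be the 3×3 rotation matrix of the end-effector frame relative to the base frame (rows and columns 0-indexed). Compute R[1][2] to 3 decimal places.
End-effector z-axis (col 2 of R) = (-0.1294,-0.4830,-0.8660)
R[1][2] = -0.4830

-0.483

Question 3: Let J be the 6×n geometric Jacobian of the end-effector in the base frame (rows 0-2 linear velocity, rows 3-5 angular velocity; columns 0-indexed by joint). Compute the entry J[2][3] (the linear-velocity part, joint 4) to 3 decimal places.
0.866

axis z_3 = (-0.9659,0.2588,-0.0000); lever o_n−o_3 = (-3.1219,-0.0601,0.5000)
cross product → J_v[:, 3] = (0.1294,0.4830,0.8660)
J_ω[:, 3] = z_3
entry J[2][3] = 0.8660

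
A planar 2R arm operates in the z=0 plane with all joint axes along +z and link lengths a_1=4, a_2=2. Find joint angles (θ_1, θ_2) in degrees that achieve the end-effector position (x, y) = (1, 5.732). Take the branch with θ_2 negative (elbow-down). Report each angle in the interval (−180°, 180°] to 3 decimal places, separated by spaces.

cos θ_2 = (33.8558−4²−2²)/(2·4·2) = 0.8660; θ_2 = -30.0042° (elbow-down)
β = atan2(5.7320,1.0000) = 80.1038°; ψ = atan2(-1.0001,5.7320) = -9.8974°
θ_1 = β − ψ = 90.0013°

90.001 -30.004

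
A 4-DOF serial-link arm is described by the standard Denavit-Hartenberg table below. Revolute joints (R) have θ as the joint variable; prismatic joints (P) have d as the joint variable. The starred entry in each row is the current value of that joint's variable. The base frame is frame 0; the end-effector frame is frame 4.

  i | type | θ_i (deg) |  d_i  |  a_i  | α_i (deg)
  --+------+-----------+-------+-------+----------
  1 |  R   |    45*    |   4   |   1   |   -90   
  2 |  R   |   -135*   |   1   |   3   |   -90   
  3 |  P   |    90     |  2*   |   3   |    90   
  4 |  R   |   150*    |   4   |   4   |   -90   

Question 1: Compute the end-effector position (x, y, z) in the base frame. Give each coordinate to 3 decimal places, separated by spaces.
after link 1: o_1 = (0.7071, 0.7071, 4.0000)
after link 2: o_2 = (-1.5000, -0.0858, 6.1213)
after link 3: o_3 = (1.6213, -1.2071, 7.5355)
after link 4: o_4 = (-1.8282, 0.2424, 11.7782)

-1.828 0.242 11.778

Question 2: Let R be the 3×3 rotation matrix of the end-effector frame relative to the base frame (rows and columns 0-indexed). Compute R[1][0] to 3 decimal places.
End-effector x-axis (col 0 of R) = (-0.3624,0.8624,0.3536)
R[1][0] = 0.8624

0.862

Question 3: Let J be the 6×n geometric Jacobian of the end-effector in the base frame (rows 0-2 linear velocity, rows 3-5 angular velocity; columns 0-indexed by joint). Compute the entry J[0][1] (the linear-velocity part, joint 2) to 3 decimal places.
5.500

axis z_1 = (-0.7071,0.7071,0.0000); lever o_n−o_1 = (-2.5353,-0.4647,7.7782)
cross product → J_v[:, 1] = (5.5000,5.5000,2.1213)
J_ω[:, 1] = z_1
entry J[0][1] = 5.5000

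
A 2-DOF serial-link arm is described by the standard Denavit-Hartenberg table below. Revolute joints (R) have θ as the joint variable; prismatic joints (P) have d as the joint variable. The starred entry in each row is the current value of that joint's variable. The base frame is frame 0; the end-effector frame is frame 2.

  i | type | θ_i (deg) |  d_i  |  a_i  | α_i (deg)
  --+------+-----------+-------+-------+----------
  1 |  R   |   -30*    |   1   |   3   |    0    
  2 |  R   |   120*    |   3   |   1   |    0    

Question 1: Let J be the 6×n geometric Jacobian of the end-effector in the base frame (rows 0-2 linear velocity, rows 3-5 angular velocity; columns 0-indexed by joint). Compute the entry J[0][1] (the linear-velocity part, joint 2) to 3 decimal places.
-1.000

axis z_1 = (0.0000,0.0000,1.0000); lever o_n−o_1 = (0.0000,1.0000,3.0000)
cross product → J_v[:, 1] = (-1.0000,0.0000,0.0000)
J_ω[:, 1] = z_1
entry J[0][1] = -1.0000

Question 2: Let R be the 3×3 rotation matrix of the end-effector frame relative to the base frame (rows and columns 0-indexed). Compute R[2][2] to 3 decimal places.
1.000

End-effector z-axis (col 2 of R) = (0.0000,0.0000,1.0000)
R[2][2] = 1.0000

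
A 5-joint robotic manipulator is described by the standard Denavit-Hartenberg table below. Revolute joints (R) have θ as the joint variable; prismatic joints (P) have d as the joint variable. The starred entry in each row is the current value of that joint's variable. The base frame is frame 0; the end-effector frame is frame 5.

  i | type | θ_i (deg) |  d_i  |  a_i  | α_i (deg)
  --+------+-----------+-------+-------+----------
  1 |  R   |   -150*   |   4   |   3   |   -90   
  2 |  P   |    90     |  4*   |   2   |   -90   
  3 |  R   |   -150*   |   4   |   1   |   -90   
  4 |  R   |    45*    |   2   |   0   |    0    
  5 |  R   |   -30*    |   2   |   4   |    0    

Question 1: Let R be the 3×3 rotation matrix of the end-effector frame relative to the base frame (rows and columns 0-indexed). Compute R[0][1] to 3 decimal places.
-0.901

End-effector y-axis (col 1 of R) = (-0.9012,-0.3709,-0.2241)
R[0][1] = -0.9012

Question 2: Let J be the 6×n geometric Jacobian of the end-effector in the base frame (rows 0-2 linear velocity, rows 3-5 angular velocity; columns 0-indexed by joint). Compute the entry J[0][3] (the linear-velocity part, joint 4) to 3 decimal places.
axis z_3 = (0.4330,-0.7500,-0.5000); lever o_n−o_3 = (1.8014,-5.1907,1.3461)
cross product → J_v[:, 3] = (-3.6049,-1.4836,-0.8966)
J_ω[:, 3] = z_3
entry J[0][3] = -3.6049

-3.605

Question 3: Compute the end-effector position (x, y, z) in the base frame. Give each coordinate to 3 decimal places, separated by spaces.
4.917 -8.588 4.212

after link 1: o_1 = (-2.5981, -1.5000, 4.0000)
after link 2: o_2 = (-0.5981, -4.9641, 2.0000)
after link 3: o_3 = (3.1160, -3.3971, 2.8660)
after link 4: o_4 = (3.9821, -4.8971, 1.8660)
after link 5: o_5 = (4.9174, -8.5878, 4.2121)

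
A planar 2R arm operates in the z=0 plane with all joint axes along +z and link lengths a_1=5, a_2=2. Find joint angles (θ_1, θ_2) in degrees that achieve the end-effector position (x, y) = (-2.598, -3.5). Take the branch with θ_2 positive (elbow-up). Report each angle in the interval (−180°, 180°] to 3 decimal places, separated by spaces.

-149.999 120.001

cos θ_2 = (18.9996−5²−2²)/(2·5·2) = -0.5000; θ_2 = 120.0013° (elbow-up)
β = atan2(-3.5000,-2.5980) = -126.5860°; ψ = atan2(1.7320,4.0000) = 23.4132°
θ_1 = β − ψ = -149.9991°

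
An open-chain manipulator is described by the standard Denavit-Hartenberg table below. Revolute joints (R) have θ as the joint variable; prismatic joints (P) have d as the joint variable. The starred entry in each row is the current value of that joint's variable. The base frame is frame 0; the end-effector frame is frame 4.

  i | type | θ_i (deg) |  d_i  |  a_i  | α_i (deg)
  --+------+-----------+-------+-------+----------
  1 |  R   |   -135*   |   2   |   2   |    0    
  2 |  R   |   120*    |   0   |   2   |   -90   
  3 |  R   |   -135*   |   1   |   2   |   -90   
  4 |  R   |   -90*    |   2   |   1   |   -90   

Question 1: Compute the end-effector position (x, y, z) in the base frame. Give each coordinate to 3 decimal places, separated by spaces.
1.035 -0.000 4.828

after link 1: o_1 = (-1.4142, -1.4142, 2.0000)
after link 2: o_2 = (0.5176, -1.9319, 2.0000)
after link 3: o_3 = (-0.5896, -0.5999, 3.4142)
after link 4: o_4 = (1.0353, -0.0000, 4.8284)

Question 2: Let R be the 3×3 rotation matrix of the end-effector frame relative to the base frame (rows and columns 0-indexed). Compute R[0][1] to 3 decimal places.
-0.683

End-effector y-axis (col 1 of R) = (-0.6830,0.1830,-0.7071)
R[0][1] = -0.6830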